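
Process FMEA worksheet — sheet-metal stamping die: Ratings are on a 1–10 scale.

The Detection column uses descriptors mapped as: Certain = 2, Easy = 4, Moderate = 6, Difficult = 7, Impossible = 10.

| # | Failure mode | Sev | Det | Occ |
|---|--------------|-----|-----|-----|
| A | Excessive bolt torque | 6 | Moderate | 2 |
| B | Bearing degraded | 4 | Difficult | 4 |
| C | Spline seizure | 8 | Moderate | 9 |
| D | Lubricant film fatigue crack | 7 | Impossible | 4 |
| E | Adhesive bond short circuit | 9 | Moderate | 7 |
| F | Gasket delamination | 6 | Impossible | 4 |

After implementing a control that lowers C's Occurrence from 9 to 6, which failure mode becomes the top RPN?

E

RPN = Severity × Occurrence × Detection:
  A: 6 × 2 × 6 = 72
  B: 4 × 4 × 7 = 112
  C: 8 × 9 × 6 = 432
  D: 7 × 4 × 10 = 280
  E: 9 × 7 × 6 = 378
  F: 6 × 4 × 10 = 240
After action: C → 8 × 6 × 6 = 288.
Revised RPNs: E=378, C=288, D=280, F=240, B=112, A=72.
Highest is now E (378).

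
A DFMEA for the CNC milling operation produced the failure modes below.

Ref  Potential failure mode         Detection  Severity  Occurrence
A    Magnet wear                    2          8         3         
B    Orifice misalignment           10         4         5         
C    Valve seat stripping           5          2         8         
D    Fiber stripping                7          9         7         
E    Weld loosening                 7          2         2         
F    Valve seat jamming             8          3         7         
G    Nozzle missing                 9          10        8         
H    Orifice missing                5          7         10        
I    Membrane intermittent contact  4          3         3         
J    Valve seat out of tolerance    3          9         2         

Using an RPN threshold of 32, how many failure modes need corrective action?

9

RPN = Severity × Occurrence × Detection:
  A: 8 × 3 × 2 = 48
  B: 4 × 5 × 10 = 200
  C: 2 × 8 × 5 = 80
  D: 9 × 7 × 7 = 441
  E: 2 × 2 × 7 = 28
  F: 3 × 7 × 8 = 168
  G: 10 × 8 × 9 = 720
  H: 7 × 10 × 5 = 350
  I: 3 × 3 × 4 = 36
  J: 9 × 2 × 3 = 54
Modes with RPN ≥ 32: A (48), B (200), C (80), D (441), F (168), G (720), H (350), I (36), J (54) → 9.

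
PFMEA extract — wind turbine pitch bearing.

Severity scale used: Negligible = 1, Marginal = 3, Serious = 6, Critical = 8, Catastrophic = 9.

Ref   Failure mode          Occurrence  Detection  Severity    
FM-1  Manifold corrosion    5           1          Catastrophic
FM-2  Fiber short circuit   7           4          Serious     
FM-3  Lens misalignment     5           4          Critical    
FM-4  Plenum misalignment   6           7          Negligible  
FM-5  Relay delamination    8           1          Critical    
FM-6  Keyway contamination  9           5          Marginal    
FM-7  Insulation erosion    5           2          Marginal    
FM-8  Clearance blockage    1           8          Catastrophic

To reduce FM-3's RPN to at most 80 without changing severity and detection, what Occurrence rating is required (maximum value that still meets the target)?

FM-3: S=8, O=5, D=4 → current RPN = 160.
Fixed product = 32. Need 32 × O ≤ 80, so O ≤ 80/32 = 2.50.
Maximum integer Occurrence rating = 2 (gives RPN 64; O=3 would give 96 > 80).

2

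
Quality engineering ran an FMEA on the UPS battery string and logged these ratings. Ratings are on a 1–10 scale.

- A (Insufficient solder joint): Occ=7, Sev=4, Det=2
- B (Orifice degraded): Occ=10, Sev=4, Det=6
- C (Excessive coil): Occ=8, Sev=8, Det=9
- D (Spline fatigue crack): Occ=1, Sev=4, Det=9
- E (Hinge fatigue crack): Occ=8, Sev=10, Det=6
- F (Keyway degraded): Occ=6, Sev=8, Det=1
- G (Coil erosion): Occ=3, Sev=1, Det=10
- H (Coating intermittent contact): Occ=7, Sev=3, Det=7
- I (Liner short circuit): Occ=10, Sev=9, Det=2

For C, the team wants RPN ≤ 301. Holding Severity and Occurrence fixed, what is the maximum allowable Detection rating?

C: S=8, O=8, D=9 → current RPN = 576.
Fixed product = 64. Need 64 × D ≤ 301, so D ≤ 301/64 = 4.70.
Maximum integer Detection rating = 4 (gives RPN 256; D=5 would give 320 > 301).

4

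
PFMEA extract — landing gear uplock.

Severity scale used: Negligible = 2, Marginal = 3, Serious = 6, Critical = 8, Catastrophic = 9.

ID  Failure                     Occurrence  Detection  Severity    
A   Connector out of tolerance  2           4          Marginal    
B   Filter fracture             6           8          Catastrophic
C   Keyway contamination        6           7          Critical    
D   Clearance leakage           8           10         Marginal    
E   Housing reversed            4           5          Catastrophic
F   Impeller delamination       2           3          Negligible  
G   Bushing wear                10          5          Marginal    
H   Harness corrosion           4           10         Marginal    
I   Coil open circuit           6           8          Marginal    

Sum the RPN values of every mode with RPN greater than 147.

1338

RPN = Severity × Occurrence × Detection:
  A: 3 × 2 × 4 = 24
  B: 9 × 6 × 8 = 432
  C: 8 × 6 × 7 = 336
  D: 3 × 8 × 10 = 240
  E: 9 × 4 × 5 = 180
  F: 2 × 2 × 3 = 12
  G: 3 × 10 × 5 = 150
  H: 3 × 4 × 10 = 120
  I: 3 × 6 × 8 = 144
RPN > 147: B (432), C (336), D (240), E (180), G (150).
Sum: 432 + 336 + 240 + 180 + 150 = 1338.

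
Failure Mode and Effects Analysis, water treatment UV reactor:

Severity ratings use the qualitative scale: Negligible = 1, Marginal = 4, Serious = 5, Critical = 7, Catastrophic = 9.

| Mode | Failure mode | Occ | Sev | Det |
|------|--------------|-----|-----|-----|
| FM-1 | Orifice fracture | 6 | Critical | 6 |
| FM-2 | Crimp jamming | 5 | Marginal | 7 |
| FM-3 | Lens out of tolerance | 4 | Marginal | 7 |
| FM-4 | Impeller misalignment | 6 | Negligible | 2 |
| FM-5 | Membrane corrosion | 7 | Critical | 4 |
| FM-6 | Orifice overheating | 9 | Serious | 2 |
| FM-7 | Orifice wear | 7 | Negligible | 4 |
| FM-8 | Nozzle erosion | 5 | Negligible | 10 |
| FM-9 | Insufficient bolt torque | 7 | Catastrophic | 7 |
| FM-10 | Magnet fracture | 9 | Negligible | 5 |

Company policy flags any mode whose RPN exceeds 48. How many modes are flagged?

7

RPN = Severity × Occurrence × Detection:
  FM-1: 7 × 6 × 6 = 252
  FM-2: 4 × 5 × 7 = 140
  FM-3: 4 × 4 × 7 = 112
  FM-4: 1 × 6 × 2 = 12
  FM-5: 7 × 7 × 4 = 196
  FM-6: 5 × 9 × 2 = 90
  FM-7: 1 × 7 × 4 = 28
  FM-8: 1 × 5 × 10 = 50
  FM-9: 9 × 7 × 7 = 441
  FM-10: 1 × 9 × 5 = 45
Modes with RPN > 48: FM-1 (252), FM-2 (140), FM-3 (112), FM-5 (196), FM-6 (90), FM-8 (50), FM-9 (441) → 7.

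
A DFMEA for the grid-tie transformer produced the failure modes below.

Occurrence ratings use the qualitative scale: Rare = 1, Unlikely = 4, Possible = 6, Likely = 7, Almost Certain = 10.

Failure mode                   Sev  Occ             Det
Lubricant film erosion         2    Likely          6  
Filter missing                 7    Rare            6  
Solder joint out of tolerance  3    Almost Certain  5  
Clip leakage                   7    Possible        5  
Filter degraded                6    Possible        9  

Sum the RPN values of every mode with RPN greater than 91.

RPN = Severity × Occurrence × Detection:
  Lubricant film erosion: 2 × 7 × 6 = 84
  Filter missing: 7 × 1 × 6 = 42
  Solder joint out of tolerance: 3 × 10 × 5 = 150
  Clip leakage: 7 × 6 × 5 = 210
  Filter degraded: 6 × 6 × 9 = 324
RPN > 91: Solder joint out of tolerance (150), Clip leakage (210), Filter degraded (324).
Sum: 150 + 210 + 324 = 684.

684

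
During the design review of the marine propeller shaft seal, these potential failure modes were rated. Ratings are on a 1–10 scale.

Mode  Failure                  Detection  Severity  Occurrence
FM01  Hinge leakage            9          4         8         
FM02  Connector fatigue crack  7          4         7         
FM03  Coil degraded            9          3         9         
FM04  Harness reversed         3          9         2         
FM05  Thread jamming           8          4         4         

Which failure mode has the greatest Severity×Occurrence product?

FM01

Criticality = Severity × Occurrence:
  FM01: 4 × 8 = 32
  FM02: 4 × 7 = 28
  FM03: 3 × 9 = 27
  FM04: 9 × 2 = 18
  FM05: 4 × 4 = 16
Highest criticality is 32 → FM01.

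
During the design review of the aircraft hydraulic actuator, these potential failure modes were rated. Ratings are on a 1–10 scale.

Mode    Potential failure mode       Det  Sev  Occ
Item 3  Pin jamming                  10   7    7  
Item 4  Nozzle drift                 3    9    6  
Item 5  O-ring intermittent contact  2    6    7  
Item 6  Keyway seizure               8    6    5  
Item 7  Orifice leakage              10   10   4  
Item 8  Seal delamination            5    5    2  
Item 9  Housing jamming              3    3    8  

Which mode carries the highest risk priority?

Item 3

RPN = Severity × Occurrence × Detection:
  Item 3: 7 × 7 × 10 = 490
  Item 4: 9 × 6 × 3 = 162
  Item 5: 6 × 7 × 2 = 84
  Item 6: 6 × 5 × 8 = 240
  Item 7: 10 × 4 × 10 = 400
  Item 8: 5 × 2 × 5 = 50
  Item 9: 3 × 8 × 3 = 72
Highest RPN is 490 → Item 3.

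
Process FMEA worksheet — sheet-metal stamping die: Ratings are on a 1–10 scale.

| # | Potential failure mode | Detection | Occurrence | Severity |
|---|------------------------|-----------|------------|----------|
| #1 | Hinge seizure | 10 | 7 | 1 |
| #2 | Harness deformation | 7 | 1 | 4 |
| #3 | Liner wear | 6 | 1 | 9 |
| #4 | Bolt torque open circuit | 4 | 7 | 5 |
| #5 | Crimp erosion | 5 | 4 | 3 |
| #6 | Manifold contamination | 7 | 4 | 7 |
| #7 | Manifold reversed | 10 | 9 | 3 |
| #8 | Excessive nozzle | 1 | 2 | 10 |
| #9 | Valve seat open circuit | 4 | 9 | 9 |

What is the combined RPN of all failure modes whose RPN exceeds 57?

RPN = Severity × Occurrence × Detection:
  #1: 1 × 7 × 10 = 70
  #2: 4 × 1 × 7 = 28
  #3: 9 × 1 × 6 = 54
  #4: 5 × 7 × 4 = 140
  #5: 3 × 4 × 5 = 60
  #6: 7 × 4 × 7 = 196
  #7: 3 × 9 × 10 = 270
  #8: 10 × 2 × 1 = 20
  #9: 9 × 9 × 4 = 324
RPN > 57: #1 (70), #4 (140), #5 (60), #6 (196), #7 (270), #9 (324).
Sum: 70 + 140 + 60 + 196 + 270 + 324 = 1060.

1060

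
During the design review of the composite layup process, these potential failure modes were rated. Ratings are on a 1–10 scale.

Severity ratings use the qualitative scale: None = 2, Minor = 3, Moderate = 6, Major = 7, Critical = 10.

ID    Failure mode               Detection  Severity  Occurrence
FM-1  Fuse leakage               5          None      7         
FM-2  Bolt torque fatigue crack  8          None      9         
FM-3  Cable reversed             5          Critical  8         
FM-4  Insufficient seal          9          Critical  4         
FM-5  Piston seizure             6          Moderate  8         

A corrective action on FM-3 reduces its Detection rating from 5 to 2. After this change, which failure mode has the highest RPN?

FM-4

RPN = Severity × Occurrence × Detection:
  FM-1: 2 × 7 × 5 = 70
  FM-2: 2 × 9 × 8 = 144
  FM-3: 10 × 8 × 5 = 400
  FM-4: 10 × 4 × 9 = 360
  FM-5: 6 × 8 × 6 = 288
After action: FM-3 → 10 × 8 × 2 = 160.
Revised RPNs: FM-4=360, FM-5=288, FM-3=160, FM-2=144, FM-1=70.
Highest is now FM-4 (360).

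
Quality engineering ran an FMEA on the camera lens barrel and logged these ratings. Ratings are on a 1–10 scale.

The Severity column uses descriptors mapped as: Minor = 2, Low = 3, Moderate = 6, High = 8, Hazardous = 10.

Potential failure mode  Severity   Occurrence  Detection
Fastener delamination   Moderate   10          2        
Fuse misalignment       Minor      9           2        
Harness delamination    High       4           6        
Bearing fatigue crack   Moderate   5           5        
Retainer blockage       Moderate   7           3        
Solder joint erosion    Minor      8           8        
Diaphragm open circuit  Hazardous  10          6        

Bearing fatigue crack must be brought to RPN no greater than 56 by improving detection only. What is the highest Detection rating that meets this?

1

Bearing fatigue crack: S=6, O=5, D=5 → current RPN = 150.
Fixed product = 30. Need 30 × D ≤ 56, so D ≤ 56/30 = 1.87.
Maximum integer Detection rating = 1 (gives RPN 30; D=2 would give 60 > 56).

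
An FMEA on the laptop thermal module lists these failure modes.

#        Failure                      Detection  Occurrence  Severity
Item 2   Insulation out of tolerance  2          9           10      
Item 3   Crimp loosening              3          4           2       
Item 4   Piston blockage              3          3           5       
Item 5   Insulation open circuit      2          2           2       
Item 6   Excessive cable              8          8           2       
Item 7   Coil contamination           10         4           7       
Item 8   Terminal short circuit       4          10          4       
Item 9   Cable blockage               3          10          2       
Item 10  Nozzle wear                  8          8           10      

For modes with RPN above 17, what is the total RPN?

RPN = Severity × Occurrence × Detection:
  Item 2: 10 × 9 × 2 = 180
  Item 3: 2 × 4 × 3 = 24
  Item 4: 5 × 3 × 3 = 45
  Item 5: 2 × 2 × 2 = 8
  Item 6: 2 × 8 × 8 = 128
  Item 7: 7 × 4 × 10 = 280
  Item 8: 4 × 10 × 4 = 160
  Item 9: 2 × 10 × 3 = 60
  Item 10: 10 × 8 × 8 = 640
RPN > 17: Item 2 (180), Item 3 (24), Item 4 (45), Item 6 (128), Item 7 (280), Item 8 (160), Item 9 (60), Item 10 (640).
Sum: 180 + 24 + 45 + 128 + 280 + 160 + 60 + 640 = 1517.

1517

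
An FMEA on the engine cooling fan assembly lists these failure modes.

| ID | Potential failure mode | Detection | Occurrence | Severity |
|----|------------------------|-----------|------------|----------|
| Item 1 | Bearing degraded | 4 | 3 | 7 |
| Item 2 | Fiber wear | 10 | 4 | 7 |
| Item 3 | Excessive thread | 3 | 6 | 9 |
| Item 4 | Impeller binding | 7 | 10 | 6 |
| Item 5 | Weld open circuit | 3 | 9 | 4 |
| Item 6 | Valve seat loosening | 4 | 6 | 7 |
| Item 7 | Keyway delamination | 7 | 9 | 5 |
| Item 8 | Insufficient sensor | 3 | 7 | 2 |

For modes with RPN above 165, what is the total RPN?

RPN = Severity × Occurrence × Detection:
  Item 1: 7 × 3 × 4 = 84
  Item 2: 7 × 4 × 10 = 280
  Item 3: 9 × 6 × 3 = 162
  Item 4: 6 × 10 × 7 = 420
  Item 5: 4 × 9 × 3 = 108
  Item 6: 7 × 6 × 4 = 168
  Item 7: 5 × 9 × 7 = 315
  Item 8: 2 × 7 × 3 = 42
RPN > 165: Item 2 (280), Item 4 (420), Item 6 (168), Item 7 (315).
Sum: 280 + 420 + 168 + 315 = 1183.

1183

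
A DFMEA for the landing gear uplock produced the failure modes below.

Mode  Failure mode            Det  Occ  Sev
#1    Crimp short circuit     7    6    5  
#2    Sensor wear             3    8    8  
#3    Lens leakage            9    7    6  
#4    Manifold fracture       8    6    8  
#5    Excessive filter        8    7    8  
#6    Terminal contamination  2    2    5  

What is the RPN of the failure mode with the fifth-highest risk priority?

192

RPN = Severity × Occurrence × Detection:
  #1: 5 × 6 × 7 = 210
  #2: 8 × 8 × 3 = 192
  #3: 6 × 7 × 9 = 378
  #4: 8 × 6 × 8 = 384
  #5: 8 × 7 × 8 = 448
  #6: 5 × 2 × 2 = 20
Sorted descending: 448, 384, 378, 210, 192, 20.
The fifth-highest RPN is 192 (#2).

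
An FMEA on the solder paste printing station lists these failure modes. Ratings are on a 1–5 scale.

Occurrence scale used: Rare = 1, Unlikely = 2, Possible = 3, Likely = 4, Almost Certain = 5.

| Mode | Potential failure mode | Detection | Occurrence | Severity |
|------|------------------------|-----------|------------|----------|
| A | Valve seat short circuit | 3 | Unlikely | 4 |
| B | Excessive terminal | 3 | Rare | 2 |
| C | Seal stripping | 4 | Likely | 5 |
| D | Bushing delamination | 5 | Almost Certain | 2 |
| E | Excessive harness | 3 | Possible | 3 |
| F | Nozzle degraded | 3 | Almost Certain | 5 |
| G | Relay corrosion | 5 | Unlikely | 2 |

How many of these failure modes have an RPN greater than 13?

6

RPN = Severity × Occurrence × Detection:
  A: 4 × 2 × 3 = 24
  B: 2 × 1 × 3 = 6
  C: 5 × 4 × 4 = 80
  D: 2 × 5 × 5 = 50
  E: 3 × 3 × 3 = 27
  F: 5 × 5 × 3 = 75
  G: 2 × 2 × 5 = 20
Modes with RPN > 13: A (24), C (80), D (50), E (27), F (75), G (20) → 6.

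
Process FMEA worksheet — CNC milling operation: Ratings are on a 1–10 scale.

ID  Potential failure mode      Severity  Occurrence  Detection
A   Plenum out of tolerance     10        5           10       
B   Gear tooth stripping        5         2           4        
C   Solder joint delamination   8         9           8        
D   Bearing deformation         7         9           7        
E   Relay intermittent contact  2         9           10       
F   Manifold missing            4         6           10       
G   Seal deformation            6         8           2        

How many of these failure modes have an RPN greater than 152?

RPN = Severity × Occurrence × Detection:
  A: 10 × 5 × 10 = 500
  B: 5 × 2 × 4 = 40
  C: 8 × 9 × 8 = 576
  D: 7 × 9 × 7 = 441
  E: 2 × 9 × 10 = 180
  F: 4 × 6 × 10 = 240
  G: 6 × 8 × 2 = 96
Modes with RPN > 152: A (500), C (576), D (441), E (180), F (240) → 5.

5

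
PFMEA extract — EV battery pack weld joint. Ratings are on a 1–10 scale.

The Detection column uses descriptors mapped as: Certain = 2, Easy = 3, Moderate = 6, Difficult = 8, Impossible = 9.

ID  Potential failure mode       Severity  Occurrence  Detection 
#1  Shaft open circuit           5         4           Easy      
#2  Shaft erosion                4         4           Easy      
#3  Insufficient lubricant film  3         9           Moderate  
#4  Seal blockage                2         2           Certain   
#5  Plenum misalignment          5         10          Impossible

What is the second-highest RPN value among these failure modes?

RPN = Severity × Occurrence × Detection:
  #1: 5 × 4 × 3 = 60
  #2: 4 × 4 × 3 = 48
  #3: 3 × 9 × 6 = 162
  #4: 2 × 2 × 2 = 8
  #5: 5 × 10 × 9 = 450
Sorted descending: 450, 162, 60, 48, 8.
The second-highest RPN is 162 (#3).

162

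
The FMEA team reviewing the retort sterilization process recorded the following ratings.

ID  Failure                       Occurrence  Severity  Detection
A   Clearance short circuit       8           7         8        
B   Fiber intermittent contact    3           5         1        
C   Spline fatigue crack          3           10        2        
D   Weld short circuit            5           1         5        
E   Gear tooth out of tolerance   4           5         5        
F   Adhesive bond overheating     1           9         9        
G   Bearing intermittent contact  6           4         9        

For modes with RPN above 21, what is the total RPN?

930

RPN = Severity × Occurrence × Detection:
  A: 7 × 8 × 8 = 448
  B: 5 × 3 × 1 = 15
  C: 10 × 3 × 2 = 60
  D: 1 × 5 × 5 = 25
  E: 5 × 4 × 5 = 100
  F: 9 × 1 × 9 = 81
  G: 4 × 6 × 9 = 216
RPN > 21: A (448), C (60), D (25), E (100), F (81), G (216).
Sum: 448 + 60 + 25 + 100 + 81 + 216 = 930.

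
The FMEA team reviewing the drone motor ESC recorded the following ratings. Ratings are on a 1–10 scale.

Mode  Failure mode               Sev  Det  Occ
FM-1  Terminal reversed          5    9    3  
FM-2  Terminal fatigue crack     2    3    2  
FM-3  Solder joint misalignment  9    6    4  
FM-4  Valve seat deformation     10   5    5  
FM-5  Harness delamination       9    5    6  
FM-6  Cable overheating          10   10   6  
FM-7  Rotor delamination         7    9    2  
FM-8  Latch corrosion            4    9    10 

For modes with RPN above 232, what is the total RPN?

RPN = Severity × Occurrence × Detection:
  FM-1: 5 × 3 × 9 = 135
  FM-2: 2 × 2 × 3 = 12
  FM-3: 9 × 4 × 6 = 216
  FM-4: 10 × 5 × 5 = 250
  FM-5: 9 × 6 × 5 = 270
  FM-6: 10 × 6 × 10 = 600
  FM-7: 7 × 2 × 9 = 126
  FM-8: 4 × 10 × 9 = 360
RPN > 232: FM-4 (250), FM-5 (270), FM-6 (600), FM-8 (360).
Sum: 250 + 270 + 600 + 360 = 1480.

1480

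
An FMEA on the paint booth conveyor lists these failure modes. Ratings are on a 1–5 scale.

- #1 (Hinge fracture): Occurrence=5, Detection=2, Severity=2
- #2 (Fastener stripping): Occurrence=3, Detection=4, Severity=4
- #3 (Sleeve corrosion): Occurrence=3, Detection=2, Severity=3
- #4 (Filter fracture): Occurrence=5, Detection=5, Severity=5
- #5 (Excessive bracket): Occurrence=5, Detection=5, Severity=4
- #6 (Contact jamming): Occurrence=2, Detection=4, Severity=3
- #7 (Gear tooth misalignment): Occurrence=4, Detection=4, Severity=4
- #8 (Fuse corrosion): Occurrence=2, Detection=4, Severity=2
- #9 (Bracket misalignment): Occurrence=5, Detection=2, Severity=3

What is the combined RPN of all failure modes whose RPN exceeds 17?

429

RPN = Severity × Occurrence × Detection:
  #1: 2 × 5 × 2 = 20
  #2: 4 × 3 × 4 = 48
  #3: 3 × 3 × 2 = 18
  #4: 5 × 5 × 5 = 125
  #5: 4 × 5 × 5 = 100
  #6: 3 × 2 × 4 = 24
  #7: 4 × 4 × 4 = 64
  #8: 2 × 2 × 4 = 16
  #9: 3 × 5 × 2 = 30
RPN > 17: #1 (20), #2 (48), #3 (18), #4 (125), #5 (100), #6 (24), #7 (64), #9 (30).
Sum: 20 + 48 + 18 + 125 + 100 + 24 + 64 + 30 = 429.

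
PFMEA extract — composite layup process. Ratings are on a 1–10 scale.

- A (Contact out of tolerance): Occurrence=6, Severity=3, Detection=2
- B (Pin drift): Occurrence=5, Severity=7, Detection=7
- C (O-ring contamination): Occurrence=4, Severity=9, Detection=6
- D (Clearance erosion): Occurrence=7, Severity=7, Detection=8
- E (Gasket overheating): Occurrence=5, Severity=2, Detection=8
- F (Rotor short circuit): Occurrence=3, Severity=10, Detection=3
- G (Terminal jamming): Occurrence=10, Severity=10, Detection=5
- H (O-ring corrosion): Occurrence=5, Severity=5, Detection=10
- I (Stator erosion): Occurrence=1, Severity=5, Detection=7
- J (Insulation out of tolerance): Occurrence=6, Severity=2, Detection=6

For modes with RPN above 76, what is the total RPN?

1773

RPN = Severity × Occurrence × Detection:
  A: 3 × 6 × 2 = 36
  B: 7 × 5 × 7 = 245
  C: 9 × 4 × 6 = 216
  D: 7 × 7 × 8 = 392
  E: 2 × 5 × 8 = 80
  F: 10 × 3 × 3 = 90
  G: 10 × 10 × 5 = 500
  H: 5 × 5 × 10 = 250
  I: 5 × 1 × 7 = 35
  J: 2 × 6 × 6 = 72
RPN > 76: B (245), C (216), D (392), E (80), F (90), G (500), H (250).
Sum: 245 + 216 + 392 + 80 + 90 + 500 + 250 = 1773.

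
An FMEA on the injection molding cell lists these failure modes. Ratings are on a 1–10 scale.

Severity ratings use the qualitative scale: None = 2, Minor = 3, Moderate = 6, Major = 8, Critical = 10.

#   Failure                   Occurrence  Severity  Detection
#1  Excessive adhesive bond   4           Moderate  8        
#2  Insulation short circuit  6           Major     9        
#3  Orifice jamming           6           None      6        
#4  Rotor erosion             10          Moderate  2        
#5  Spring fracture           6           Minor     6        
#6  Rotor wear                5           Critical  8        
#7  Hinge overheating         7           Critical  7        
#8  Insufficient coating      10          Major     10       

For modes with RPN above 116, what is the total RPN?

RPN = Severity × Occurrence × Detection:
  #1: 6 × 4 × 8 = 192
  #2: 8 × 6 × 9 = 432
  #3: 2 × 6 × 6 = 72
  #4: 6 × 10 × 2 = 120
  #5: 3 × 6 × 6 = 108
  #6: 10 × 5 × 8 = 400
  #7: 10 × 7 × 7 = 490
  #8: 8 × 10 × 10 = 800
RPN > 116: #1 (192), #2 (432), #4 (120), #6 (400), #7 (490), #8 (800).
Sum: 192 + 432 + 120 + 400 + 490 + 800 = 2434.

2434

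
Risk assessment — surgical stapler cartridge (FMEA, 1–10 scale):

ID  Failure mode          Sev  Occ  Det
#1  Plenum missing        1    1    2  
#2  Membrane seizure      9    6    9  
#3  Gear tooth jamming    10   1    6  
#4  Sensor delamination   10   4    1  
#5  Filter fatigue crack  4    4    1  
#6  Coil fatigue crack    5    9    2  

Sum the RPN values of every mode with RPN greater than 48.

636

RPN = Severity × Occurrence × Detection:
  #1: 1 × 1 × 2 = 2
  #2: 9 × 6 × 9 = 486
  #3: 10 × 1 × 6 = 60
  #4: 10 × 4 × 1 = 40
  #5: 4 × 4 × 1 = 16
  #6: 5 × 9 × 2 = 90
RPN > 48: #2 (486), #3 (60), #6 (90).
Sum: 486 + 60 + 90 = 636.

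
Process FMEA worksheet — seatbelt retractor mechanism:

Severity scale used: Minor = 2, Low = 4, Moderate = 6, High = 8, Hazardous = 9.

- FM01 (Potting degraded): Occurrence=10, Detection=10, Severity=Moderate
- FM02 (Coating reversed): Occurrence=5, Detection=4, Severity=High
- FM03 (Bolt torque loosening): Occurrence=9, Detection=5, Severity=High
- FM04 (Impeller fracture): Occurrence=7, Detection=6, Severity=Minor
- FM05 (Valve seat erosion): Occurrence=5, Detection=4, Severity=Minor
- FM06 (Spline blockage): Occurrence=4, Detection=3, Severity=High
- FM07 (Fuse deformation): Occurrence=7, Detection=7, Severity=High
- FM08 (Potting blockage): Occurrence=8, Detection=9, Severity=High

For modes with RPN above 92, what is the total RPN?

RPN = Severity × Occurrence × Detection:
  FM01: 6 × 10 × 10 = 600
  FM02: 8 × 5 × 4 = 160
  FM03: 8 × 9 × 5 = 360
  FM04: 2 × 7 × 6 = 84
  FM05: 2 × 5 × 4 = 40
  FM06: 8 × 4 × 3 = 96
  FM07: 8 × 7 × 7 = 392
  FM08: 8 × 8 × 9 = 576
RPN > 92: FM01 (600), FM02 (160), FM03 (360), FM06 (96), FM07 (392), FM08 (576).
Sum: 600 + 160 + 360 + 96 + 392 + 576 = 2184.

2184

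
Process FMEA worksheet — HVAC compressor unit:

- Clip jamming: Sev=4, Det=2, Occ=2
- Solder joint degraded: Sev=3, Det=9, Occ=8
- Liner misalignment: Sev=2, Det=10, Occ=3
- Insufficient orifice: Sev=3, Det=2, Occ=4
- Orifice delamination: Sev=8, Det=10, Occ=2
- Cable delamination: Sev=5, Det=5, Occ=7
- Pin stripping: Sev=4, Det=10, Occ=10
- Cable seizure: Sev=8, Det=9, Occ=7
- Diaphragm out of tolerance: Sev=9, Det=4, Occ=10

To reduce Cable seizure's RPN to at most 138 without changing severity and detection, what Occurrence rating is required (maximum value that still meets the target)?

1

Cable seizure: S=8, O=7, D=9 → current RPN = 504.
Fixed product = 72. Need 72 × O ≤ 138, so O ≤ 138/72 = 1.92.
Maximum integer Occurrence rating = 1 (gives RPN 72; O=2 would give 144 > 138).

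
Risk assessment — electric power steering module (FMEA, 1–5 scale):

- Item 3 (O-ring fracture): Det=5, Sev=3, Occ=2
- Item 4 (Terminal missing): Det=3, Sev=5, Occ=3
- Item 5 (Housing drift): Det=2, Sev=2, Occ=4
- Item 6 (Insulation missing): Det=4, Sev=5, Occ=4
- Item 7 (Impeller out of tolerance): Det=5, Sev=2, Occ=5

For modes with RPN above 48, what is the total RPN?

130

RPN = Severity × Occurrence × Detection:
  Item 3: 3 × 2 × 5 = 30
  Item 4: 5 × 3 × 3 = 45
  Item 5: 2 × 4 × 2 = 16
  Item 6: 5 × 4 × 4 = 80
  Item 7: 2 × 5 × 5 = 50
RPN > 48: Item 6 (80), Item 7 (50).
Sum: 80 + 50 = 130.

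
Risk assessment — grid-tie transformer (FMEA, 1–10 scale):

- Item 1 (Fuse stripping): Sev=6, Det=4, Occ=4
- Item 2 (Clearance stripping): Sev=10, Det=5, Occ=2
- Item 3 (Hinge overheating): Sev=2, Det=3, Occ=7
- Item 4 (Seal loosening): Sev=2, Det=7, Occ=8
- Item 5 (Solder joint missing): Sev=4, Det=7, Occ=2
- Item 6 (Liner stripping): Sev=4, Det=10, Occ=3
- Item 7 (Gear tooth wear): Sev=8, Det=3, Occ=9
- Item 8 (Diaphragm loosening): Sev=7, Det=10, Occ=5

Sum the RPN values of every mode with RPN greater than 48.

RPN = Severity × Occurrence × Detection:
  Item 1: 6 × 4 × 4 = 96
  Item 2: 10 × 2 × 5 = 100
  Item 3: 2 × 7 × 3 = 42
  Item 4: 2 × 8 × 7 = 112
  Item 5: 4 × 2 × 7 = 56
  Item 6: 4 × 3 × 10 = 120
  Item 7: 8 × 9 × 3 = 216
  Item 8: 7 × 5 × 10 = 350
RPN > 48: Item 1 (96), Item 2 (100), Item 4 (112), Item 5 (56), Item 6 (120), Item 7 (216), Item 8 (350).
Sum: 96 + 100 + 112 + 56 + 120 + 216 + 350 = 1050.

1050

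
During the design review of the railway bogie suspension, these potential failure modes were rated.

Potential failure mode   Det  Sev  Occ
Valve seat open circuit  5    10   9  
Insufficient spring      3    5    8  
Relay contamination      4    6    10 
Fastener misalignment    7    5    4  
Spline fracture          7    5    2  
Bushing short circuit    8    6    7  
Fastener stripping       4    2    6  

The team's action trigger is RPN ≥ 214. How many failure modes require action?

3

RPN = Severity × Occurrence × Detection:
  Valve seat open circuit: 10 × 9 × 5 = 450
  Insufficient spring: 5 × 8 × 3 = 120
  Relay contamination: 6 × 10 × 4 = 240
  Fastener misalignment: 5 × 4 × 7 = 140
  Spline fracture: 5 × 2 × 7 = 70
  Bushing short circuit: 6 × 7 × 8 = 336
  Fastener stripping: 2 × 6 × 4 = 48
Modes with RPN ≥ 214: Valve seat open circuit (450), Relay contamination (240), Bushing short circuit (336) → 3.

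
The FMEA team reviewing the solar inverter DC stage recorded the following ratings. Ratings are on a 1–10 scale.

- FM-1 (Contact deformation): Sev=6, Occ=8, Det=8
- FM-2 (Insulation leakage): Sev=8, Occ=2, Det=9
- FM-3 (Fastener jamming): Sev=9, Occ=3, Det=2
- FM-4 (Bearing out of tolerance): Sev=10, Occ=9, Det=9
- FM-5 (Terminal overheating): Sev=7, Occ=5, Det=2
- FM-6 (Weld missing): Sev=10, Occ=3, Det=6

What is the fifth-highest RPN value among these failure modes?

70

RPN = Severity × Occurrence × Detection:
  FM-1: 6 × 8 × 8 = 384
  FM-2: 8 × 2 × 9 = 144
  FM-3: 9 × 3 × 2 = 54
  FM-4: 10 × 9 × 9 = 810
  FM-5: 7 × 5 × 2 = 70
  FM-6: 10 × 3 × 6 = 180
Sorted descending: 810, 384, 180, 144, 70, 54.
The fifth-highest RPN is 70 (FM-5).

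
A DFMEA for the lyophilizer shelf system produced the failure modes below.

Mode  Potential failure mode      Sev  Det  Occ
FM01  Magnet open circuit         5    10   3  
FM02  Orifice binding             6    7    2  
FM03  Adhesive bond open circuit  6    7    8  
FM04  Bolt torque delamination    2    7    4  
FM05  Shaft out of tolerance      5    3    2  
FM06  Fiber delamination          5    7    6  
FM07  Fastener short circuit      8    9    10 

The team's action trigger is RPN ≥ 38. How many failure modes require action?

RPN = Severity × Occurrence × Detection:
  FM01: 5 × 3 × 10 = 150
  FM02: 6 × 2 × 7 = 84
  FM03: 6 × 8 × 7 = 336
  FM04: 2 × 4 × 7 = 56
  FM05: 5 × 2 × 3 = 30
  FM06: 5 × 6 × 7 = 210
  FM07: 8 × 10 × 9 = 720
Modes with RPN ≥ 38: FM01 (150), FM02 (84), FM03 (336), FM04 (56), FM06 (210), FM07 (720) → 6.

6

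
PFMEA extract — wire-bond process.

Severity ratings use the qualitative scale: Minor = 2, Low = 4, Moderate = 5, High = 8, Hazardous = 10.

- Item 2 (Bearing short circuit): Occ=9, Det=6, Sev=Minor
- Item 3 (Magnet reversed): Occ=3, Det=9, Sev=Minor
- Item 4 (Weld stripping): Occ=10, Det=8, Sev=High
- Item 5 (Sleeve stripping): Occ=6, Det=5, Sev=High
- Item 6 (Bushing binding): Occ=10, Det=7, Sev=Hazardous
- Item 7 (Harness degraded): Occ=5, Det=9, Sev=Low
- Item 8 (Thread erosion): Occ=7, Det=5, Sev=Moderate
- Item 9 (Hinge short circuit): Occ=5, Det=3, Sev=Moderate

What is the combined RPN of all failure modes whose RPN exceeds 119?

RPN = Severity × Occurrence × Detection:
  Item 2: 2 × 9 × 6 = 108
  Item 3: 2 × 3 × 9 = 54
  Item 4: 8 × 10 × 8 = 640
  Item 5: 8 × 6 × 5 = 240
  Item 6: 10 × 10 × 7 = 700
  Item 7: 4 × 5 × 9 = 180
  Item 8: 5 × 7 × 5 = 175
  Item 9: 5 × 5 × 3 = 75
RPN > 119: Item 4 (640), Item 5 (240), Item 6 (700), Item 7 (180), Item 8 (175).
Sum: 640 + 240 + 700 + 180 + 175 = 1935.

1935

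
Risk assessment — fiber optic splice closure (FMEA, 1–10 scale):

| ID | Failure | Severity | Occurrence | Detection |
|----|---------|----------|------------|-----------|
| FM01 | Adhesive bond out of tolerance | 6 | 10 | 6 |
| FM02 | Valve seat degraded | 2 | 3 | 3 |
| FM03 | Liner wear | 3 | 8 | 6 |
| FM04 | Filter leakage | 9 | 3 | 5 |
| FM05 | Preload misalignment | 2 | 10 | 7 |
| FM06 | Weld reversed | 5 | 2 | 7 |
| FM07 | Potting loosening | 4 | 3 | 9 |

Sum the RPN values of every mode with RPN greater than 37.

957

RPN = Severity × Occurrence × Detection:
  FM01: 6 × 10 × 6 = 360
  FM02: 2 × 3 × 3 = 18
  FM03: 3 × 8 × 6 = 144
  FM04: 9 × 3 × 5 = 135
  FM05: 2 × 10 × 7 = 140
  FM06: 5 × 2 × 7 = 70
  FM07: 4 × 3 × 9 = 108
RPN > 37: FM01 (360), FM03 (144), FM04 (135), FM05 (140), FM06 (70), FM07 (108).
Sum: 360 + 144 + 135 + 140 + 70 + 108 = 957.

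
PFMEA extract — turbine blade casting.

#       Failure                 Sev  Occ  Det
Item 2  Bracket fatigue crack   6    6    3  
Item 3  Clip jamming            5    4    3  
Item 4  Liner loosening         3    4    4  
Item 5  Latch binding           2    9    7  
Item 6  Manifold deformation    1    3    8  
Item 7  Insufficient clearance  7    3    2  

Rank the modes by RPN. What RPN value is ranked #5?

RPN = Severity × Occurrence × Detection:
  Item 2: 6 × 6 × 3 = 108
  Item 3: 5 × 4 × 3 = 60
  Item 4: 3 × 4 × 4 = 48
  Item 5: 2 × 9 × 7 = 126
  Item 6: 1 × 3 × 8 = 24
  Item 7: 7 × 3 × 2 = 42
Sorted descending: 126, 108, 60, 48, 42, 24.
The fifth-highest RPN is 42 (Item 7).

42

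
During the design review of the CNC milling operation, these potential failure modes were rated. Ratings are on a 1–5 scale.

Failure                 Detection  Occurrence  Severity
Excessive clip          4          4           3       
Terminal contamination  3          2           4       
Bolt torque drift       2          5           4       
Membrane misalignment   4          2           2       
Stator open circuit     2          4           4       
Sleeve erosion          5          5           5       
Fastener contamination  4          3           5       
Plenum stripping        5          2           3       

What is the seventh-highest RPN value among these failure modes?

24

RPN = Severity × Occurrence × Detection:
  Excessive clip: 3 × 4 × 4 = 48
  Terminal contamination: 4 × 2 × 3 = 24
  Bolt torque drift: 4 × 5 × 2 = 40
  Membrane misalignment: 2 × 2 × 4 = 16
  Stator open circuit: 4 × 4 × 2 = 32
  Sleeve erosion: 5 × 5 × 5 = 125
  Fastener contamination: 5 × 3 × 4 = 60
  Plenum stripping: 3 × 2 × 5 = 30
Sorted descending: 125, 60, 48, 40, 32, 30, 24, 16.
The seventh-highest RPN is 24 (Terminal contamination).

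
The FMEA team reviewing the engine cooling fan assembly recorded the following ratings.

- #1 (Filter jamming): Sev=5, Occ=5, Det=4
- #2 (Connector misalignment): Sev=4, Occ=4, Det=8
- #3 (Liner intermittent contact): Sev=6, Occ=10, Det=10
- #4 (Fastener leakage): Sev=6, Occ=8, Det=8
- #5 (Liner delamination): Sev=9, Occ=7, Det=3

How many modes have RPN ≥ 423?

RPN = Severity × Occurrence × Detection:
  #1: 5 × 5 × 4 = 100
  #2: 4 × 4 × 8 = 128
  #3: 6 × 10 × 10 = 600
  #4: 6 × 8 × 8 = 384
  #5: 9 × 7 × 3 = 189
Modes with RPN ≥ 423: #3 (600) → 1.

1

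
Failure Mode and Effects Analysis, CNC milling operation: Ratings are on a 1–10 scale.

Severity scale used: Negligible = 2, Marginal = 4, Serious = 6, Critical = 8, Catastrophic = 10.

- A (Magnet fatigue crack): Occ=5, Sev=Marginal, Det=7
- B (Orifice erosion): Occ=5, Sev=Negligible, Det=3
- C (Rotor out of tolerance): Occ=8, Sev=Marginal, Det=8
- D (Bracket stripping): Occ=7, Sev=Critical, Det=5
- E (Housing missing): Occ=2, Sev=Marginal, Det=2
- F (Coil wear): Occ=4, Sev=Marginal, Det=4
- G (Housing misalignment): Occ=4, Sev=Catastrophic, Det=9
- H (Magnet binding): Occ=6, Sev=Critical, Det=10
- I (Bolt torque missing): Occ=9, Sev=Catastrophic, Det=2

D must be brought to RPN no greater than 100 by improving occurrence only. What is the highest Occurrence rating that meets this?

D: S=8, O=7, D=5 → current RPN = 280.
Fixed product = 40. Need 40 × O ≤ 100, so O ≤ 100/40 = 2.50.
Maximum integer Occurrence rating = 2 (gives RPN 80; O=3 would give 120 > 100).

2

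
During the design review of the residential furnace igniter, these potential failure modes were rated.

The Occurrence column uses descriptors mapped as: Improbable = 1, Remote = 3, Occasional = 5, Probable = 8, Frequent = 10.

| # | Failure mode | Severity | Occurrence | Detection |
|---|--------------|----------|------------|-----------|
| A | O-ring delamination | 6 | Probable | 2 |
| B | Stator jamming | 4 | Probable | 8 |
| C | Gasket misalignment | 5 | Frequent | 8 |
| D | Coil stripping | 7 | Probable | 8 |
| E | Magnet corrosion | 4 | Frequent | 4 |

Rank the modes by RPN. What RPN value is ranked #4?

RPN = Severity × Occurrence × Detection:
  A: 6 × 8 × 2 = 96
  B: 4 × 8 × 8 = 256
  C: 5 × 10 × 8 = 400
  D: 7 × 8 × 8 = 448
  E: 4 × 10 × 4 = 160
Sorted descending: 448, 400, 256, 160, 96.
The fourth-highest RPN is 160 (E).

160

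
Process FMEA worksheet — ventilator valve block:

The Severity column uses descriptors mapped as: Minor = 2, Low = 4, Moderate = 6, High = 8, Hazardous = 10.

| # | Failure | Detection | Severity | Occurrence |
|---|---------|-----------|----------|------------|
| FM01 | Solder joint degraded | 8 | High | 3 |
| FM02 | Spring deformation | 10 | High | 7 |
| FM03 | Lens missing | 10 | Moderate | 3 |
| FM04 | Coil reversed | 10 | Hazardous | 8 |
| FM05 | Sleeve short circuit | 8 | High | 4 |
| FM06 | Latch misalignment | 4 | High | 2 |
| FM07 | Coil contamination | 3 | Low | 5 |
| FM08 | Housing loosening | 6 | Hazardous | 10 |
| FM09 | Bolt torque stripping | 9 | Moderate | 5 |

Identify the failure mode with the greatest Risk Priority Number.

FM04

RPN = Severity × Occurrence × Detection:
  FM01: 8 × 3 × 8 = 192
  FM02: 8 × 7 × 10 = 560
  FM03: 6 × 3 × 10 = 180
  FM04: 10 × 8 × 10 = 800
  FM05: 8 × 4 × 8 = 256
  FM06: 8 × 2 × 4 = 64
  FM07: 4 × 5 × 3 = 60
  FM08: 10 × 10 × 6 = 600
  FM09: 6 × 5 × 9 = 270
Highest RPN is 800 → FM04.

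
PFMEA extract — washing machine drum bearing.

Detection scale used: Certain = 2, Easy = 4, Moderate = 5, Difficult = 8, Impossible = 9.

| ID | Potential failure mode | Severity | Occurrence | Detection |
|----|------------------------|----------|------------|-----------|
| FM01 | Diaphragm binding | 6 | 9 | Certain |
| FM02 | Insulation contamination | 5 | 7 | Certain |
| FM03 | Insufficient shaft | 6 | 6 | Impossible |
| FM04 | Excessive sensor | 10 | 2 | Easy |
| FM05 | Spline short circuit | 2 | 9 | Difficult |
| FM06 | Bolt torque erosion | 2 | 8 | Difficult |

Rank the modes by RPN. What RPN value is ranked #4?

108

RPN = Severity × Occurrence × Detection:
  FM01: 6 × 9 × 2 = 108
  FM02: 5 × 7 × 2 = 70
  FM03: 6 × 6 × 9 = 324
  FM04: 10 × 2 × 4 = 80
  FM05: 2 × 9 × 8 = 144
  FM06: 2 × 8 × 8 = 128
Sorted descending: 324, 144, 128, 108, 80, 70.
The fourth-highest RPN is 108 (FM01).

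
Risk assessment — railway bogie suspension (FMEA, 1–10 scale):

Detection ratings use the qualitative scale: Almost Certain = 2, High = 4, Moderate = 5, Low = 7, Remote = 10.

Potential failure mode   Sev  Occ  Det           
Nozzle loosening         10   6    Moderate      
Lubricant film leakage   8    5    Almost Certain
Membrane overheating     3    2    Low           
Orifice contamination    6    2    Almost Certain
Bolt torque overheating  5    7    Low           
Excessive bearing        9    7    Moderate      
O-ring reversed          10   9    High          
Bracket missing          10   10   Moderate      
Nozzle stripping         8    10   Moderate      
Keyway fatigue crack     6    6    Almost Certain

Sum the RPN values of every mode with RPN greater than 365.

900

RPN = Severity × Occurrence × Detection:
  Nozzle loosening: 10 × 6 × 5 = 300
  Lubricant film leakage: 8 × 5 × 2 = 80
  Membrane overheating: 3 × 2 × 7 = 42
  Orifice contamination: 6 × 2 × 2 = 24
  Bolt torque overheating: 5 × 7 × 7 = 245
  Excessive bearing: 9 × 7 × 5 = 315
  O-ring reversed: 10 × 9 × 4 = 360
  Bracket missing: 10 × 10 × 5 = 500
  Nozzle stripping: 8 × 10 × 5 = 400
  Keyway fatigue crack: 6 × 6 × 2 = 72
RPN > 365: Bracket missing (500), Nozzle stripping (400).
Sum: 500 + 400 = 900.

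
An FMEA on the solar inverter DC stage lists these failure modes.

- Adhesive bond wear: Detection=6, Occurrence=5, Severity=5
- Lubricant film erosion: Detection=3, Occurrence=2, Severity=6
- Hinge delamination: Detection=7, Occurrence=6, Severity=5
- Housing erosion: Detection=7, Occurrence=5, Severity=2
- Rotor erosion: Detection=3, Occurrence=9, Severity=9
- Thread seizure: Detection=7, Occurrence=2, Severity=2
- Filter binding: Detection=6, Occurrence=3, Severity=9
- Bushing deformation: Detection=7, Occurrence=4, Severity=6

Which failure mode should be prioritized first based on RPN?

Rotor erosion

RPN = Severity × Occurrence × Detection:
  Adhesive bond wear: 5 × 5 × 6 = 150
  Lubricant film erosion: 6 × 2 × 3 = 36
  Hinge delamination: 5 × 6 × 7 = 210
  Housing erosion: 2 × 5 × 7 = 70
  Rotor erosion: 9 × 9 × 3 = 243
  Thread seizure: 2 × 2 × 7 = 28
  Filter binding: 9 × 3 × 6 = 162
  Bushing deformation: 6 × 4 × 7 = 168
Highest RPN is 243 → Rotor erosion.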